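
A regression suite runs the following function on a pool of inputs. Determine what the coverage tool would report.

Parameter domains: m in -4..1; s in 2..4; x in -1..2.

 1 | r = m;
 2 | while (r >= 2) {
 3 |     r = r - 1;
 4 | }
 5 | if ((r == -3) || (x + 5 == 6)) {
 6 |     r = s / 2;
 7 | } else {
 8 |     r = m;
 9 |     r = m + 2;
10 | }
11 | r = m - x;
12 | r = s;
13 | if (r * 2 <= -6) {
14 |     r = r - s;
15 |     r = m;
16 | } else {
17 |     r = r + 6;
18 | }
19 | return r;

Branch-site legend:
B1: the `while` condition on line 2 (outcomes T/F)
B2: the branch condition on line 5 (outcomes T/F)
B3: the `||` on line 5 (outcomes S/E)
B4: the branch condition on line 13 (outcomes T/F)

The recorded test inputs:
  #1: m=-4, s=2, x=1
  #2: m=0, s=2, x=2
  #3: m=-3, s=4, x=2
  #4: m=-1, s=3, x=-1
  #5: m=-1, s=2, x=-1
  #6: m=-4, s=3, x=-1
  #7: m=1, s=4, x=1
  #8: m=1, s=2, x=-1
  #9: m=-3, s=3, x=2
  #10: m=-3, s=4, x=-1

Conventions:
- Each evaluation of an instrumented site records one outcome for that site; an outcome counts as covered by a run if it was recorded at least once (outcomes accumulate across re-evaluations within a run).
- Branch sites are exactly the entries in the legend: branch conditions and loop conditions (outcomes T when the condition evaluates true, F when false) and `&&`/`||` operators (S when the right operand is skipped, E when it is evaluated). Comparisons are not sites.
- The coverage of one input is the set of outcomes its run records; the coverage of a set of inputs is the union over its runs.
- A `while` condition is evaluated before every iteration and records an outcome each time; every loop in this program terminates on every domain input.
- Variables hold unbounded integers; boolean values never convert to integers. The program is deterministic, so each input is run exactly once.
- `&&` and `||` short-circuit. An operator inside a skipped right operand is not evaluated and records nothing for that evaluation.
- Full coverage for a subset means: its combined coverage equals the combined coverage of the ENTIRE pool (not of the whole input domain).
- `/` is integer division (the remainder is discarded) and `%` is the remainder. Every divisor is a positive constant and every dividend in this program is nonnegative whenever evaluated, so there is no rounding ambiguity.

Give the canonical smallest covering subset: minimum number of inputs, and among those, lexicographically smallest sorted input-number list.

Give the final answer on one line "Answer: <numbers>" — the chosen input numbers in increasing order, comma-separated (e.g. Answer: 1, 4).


#1 (m=-4, s=2, x=1) -> B1->F, B3->E, B2->T, B4->F; covered: B1=F, B2=T, B3=E, B4=F
#2 (m=0, s=2, x=2) -> B1->F, B3->E, B2->F, B4->F; covered: B1=F, B2=F, B3=E, B4=F
#3 (m=-3, s=4, x=2) -> B1->F, B3->S, B2->T, B4->F; covered: B1=F, B2=T, B3=S, B4=F
#4 (m=-1, s=3, x=-1) -> B1->F, B3->E, B2->F, B4->F; covered: B1=F, B2=F, B3=E, B4=F
#5 (m=-1, s=2, x=-1) -> B1->F, B3->E, B2->F, B4->F; covered: B1=F, B2=F, B3=E, B4=F
#6 (m=-4, s=3, x=-1) -> B1->F, B3->E, B2->F, B4->F; covered: B1=F, B2=F, B3=E, B4=F
#7 (m=1, s=4, x=1) -> B1->F, B3->E, B2->T, B4->F; covered: B1=F, B2=T, B3=E, B4=F
#8 (m=1, s=2, x=-1) -> B1->F, B3->E, B2->F, B4->F; covered: B1=F, B2=F, B3=E, B4=F
#9 (m=-3, s=3, x=2) -> B1->F, B3->S, B2->T, B4->F; covered: B1=F, B2=T, B3=S, B4=F
#10 (m=-3, s=4, x=-1) -> B1->F, B3->S, B2->T, B4->F; covered: B1=F, B2=T, B3=S, B4=F
together the pool reaches 6 outcomes: B1=F, B2=T, B2=F, B3=S, B3=E, B4=F
size 1 is not enough: best union over all size-1 subsets is 4/6
size 2: inputs {2, 3} cover all 6 outcomes, and no lexicographically smaller subset of this size does
Answer: 2, 3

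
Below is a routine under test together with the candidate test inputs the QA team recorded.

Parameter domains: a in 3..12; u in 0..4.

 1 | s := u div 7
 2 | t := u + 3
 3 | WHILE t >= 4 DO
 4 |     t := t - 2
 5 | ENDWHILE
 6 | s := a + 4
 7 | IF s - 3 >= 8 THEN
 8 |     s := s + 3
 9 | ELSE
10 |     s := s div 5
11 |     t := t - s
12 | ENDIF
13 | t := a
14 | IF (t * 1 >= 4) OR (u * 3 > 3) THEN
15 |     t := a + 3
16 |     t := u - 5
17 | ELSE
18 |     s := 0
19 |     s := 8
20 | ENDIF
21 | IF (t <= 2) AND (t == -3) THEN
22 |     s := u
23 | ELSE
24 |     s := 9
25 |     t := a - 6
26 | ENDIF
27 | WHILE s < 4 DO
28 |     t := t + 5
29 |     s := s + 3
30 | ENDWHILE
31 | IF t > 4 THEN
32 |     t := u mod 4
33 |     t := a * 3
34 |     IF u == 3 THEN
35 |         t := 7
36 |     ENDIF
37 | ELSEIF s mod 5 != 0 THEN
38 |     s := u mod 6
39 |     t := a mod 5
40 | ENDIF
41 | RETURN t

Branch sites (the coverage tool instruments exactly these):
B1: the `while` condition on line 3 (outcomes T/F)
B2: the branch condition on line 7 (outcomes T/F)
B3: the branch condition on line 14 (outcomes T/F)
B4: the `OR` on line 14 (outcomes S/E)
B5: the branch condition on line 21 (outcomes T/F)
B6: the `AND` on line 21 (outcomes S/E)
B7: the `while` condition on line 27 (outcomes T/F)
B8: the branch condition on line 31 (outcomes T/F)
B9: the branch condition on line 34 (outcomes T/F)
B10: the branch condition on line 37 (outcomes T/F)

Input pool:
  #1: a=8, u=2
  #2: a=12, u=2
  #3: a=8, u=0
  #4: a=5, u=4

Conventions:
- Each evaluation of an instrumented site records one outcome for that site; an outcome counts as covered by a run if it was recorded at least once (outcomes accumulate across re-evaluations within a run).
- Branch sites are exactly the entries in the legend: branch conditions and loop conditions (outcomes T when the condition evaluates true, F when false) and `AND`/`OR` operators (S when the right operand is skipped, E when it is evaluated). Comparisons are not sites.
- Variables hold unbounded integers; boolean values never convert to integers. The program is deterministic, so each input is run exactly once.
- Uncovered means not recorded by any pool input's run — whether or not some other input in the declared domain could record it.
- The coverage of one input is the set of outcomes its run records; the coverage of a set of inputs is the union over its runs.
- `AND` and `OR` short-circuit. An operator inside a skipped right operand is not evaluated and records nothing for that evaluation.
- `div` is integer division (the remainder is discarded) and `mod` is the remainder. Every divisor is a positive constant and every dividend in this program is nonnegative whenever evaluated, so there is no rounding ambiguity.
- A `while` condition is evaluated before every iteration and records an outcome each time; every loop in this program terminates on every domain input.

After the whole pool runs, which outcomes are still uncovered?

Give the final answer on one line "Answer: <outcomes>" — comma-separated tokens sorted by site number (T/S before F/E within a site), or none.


input #1 (a=8, u=2): covers B1=T, B1=F, B2=T, B3=T, B4=S, B5=T, B6=E, B7=T, B7=F, B8=F, B10=F
input #2 (a=12, u=2): covers B1=T, B1=F, B2=T, B3=T, B4=S, B5=T, B6=E, B7=T, B7=F, B8=F, B10=F
input #3 (a=8, u=0): covers B1=F, B2=T, B3=T, B4=S, B5=F, B6=E, B7=F, B8=F, B10=T
input #4 (a=5, u=4): covers B1=T, B1=F, B2=F, B3=T, B4=S, B5=F, B6=E, B7=F, B8=F, B10=T
union over the pool: B1=T, B1=F, B2=T, B2=F, B3=T, B4=S, B5=T, B5=F, B6=E, B7=T, B7=F, B8=F, B10=T, B10=F
uncovered (6 of 20): B3=F, B4=E, B6=S, B8=T, B9=T, B9=F
Answer: B3=F, B4=E, B6=S, B8=T, B9=T, B9=F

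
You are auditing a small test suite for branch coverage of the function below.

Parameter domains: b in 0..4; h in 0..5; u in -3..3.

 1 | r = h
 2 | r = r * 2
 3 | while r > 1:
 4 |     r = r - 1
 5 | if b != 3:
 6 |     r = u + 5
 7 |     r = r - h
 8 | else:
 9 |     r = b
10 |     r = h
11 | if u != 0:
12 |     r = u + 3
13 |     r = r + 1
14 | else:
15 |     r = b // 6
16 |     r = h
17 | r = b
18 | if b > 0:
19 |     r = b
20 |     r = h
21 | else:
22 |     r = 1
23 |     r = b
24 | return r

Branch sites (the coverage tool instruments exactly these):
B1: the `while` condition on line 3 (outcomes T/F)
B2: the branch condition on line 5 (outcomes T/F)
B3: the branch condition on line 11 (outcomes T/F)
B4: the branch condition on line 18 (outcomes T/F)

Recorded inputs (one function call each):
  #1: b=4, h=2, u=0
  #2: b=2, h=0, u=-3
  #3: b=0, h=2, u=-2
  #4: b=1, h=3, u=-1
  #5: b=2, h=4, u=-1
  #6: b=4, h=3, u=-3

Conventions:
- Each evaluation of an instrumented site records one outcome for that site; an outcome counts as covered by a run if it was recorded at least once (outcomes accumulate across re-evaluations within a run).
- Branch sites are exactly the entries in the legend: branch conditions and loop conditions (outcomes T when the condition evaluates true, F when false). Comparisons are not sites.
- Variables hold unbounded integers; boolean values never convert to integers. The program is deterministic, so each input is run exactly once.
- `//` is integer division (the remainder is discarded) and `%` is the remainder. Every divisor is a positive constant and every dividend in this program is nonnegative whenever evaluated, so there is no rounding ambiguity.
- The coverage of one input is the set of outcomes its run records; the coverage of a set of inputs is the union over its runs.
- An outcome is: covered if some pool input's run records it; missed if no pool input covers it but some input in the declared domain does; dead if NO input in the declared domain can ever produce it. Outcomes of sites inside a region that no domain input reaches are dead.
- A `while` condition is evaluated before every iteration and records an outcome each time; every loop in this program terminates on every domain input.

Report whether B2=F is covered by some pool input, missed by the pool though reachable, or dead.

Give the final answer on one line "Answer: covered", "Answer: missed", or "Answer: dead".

no pool input records B2=F
but domain input (b=3, h=0, u=-3) does record it -> reachable, so missed

Answer: missed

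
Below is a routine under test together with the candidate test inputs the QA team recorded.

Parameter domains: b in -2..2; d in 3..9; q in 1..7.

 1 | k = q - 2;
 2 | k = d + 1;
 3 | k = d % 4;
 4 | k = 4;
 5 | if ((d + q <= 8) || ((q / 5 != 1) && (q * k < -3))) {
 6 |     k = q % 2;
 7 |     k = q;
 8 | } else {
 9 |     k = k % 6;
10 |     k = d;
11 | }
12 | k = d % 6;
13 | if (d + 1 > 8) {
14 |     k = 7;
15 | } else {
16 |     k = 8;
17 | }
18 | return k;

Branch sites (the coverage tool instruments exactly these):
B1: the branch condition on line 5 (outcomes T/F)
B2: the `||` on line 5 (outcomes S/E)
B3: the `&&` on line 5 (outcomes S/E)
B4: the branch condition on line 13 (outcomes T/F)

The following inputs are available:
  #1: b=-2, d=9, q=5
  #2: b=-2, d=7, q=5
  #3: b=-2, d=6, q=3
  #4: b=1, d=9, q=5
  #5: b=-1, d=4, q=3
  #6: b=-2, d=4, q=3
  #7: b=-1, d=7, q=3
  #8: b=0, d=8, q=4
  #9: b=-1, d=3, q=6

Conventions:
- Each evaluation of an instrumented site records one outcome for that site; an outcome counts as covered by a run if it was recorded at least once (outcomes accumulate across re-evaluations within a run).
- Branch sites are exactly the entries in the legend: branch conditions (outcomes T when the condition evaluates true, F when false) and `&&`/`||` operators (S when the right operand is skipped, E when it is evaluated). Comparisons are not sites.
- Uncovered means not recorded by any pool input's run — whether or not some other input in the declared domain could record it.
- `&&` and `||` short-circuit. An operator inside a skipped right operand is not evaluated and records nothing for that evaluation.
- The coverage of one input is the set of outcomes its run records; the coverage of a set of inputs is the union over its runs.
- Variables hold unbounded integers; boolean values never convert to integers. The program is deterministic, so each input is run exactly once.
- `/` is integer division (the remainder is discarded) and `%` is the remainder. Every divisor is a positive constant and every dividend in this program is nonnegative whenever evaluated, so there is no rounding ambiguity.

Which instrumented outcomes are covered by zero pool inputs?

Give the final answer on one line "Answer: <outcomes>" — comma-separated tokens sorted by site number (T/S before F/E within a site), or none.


test 1 (b=-2, d=9, q=5) fires B2->E, B3->S, B1->F, B4->T; hits B1=F, B2=E, B3=S, B4=T
test 2 (b=-2, d=7, q=5) fires B2->E, B3->S, B1->F, B4->F; hits B1=F, B2=E, B3=S, B4=F
test 3 (b=-2, d=6, q=3) fires B2->E, B3->E, B1->F, B4->F; hits B1=F, B2=E, B3=E, B4=F
test 4 (b=1, d=9, q=5) fires B2->E, B3->S, B1->F, B4->T; hits B1=F, B2=E, B3=S, B4=T
test 5 (b=-1, d=4, q=3) fires B2->S, B1->T, B4->F; hits B1=T, B2=S, B4=F
test 6 (b=-2, d=4, q=3) fires B2->S, B1->T, B4->F; hits B1=T, B2=S, B4=F
test 7 (b=-1, d=7, q=3) fires B2->E, B3->E, B1->F, B4->F; hits B1=F, B2=E, B3=E, B4=F
test 8 (b=0, d=8, q=4) fires B2->E, B3->E, B1->F, B4->T; hits B1=F, B2=E, B3=E, B4=T
test 9 (b=-1, d=3, q=6) fires B2->E, B3->S, B1->F, B4->F; hits B1=F, B2=E, B3=S, B4=F
union over the pool: B1=T, B1=F, B2=S, B2=E, B3=S, B3=E, B4=T, B4=F
uncovered (0 of 8): none
Answer: none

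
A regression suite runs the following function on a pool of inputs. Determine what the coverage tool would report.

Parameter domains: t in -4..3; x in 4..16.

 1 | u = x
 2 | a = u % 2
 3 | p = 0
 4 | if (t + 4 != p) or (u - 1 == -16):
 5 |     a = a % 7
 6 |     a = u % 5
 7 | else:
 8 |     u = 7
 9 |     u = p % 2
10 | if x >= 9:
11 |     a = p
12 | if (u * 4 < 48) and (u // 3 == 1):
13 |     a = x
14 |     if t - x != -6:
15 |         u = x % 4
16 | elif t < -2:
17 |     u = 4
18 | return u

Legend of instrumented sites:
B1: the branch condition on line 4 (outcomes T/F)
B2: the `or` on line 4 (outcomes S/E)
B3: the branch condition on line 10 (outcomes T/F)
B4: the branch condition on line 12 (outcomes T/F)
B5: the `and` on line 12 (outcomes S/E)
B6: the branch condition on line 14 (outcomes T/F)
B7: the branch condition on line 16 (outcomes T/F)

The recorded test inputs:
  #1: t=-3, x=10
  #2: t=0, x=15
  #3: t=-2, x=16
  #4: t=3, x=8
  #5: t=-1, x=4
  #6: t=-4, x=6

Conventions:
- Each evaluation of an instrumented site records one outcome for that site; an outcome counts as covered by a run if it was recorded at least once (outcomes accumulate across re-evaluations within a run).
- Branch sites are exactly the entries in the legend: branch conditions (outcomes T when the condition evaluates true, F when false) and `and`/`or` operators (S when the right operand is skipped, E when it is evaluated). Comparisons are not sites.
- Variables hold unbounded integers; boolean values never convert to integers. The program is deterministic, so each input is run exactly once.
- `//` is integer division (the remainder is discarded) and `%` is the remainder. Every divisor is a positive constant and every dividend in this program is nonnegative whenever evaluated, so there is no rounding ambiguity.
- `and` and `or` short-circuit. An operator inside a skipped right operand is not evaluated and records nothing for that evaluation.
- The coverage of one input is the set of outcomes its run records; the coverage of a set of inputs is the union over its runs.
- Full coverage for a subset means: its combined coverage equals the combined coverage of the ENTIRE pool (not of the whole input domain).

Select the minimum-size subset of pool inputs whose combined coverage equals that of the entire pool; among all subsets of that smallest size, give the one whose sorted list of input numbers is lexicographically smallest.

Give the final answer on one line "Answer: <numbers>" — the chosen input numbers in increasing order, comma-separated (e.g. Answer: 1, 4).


input #1, t=-3, x=10: events B2->S, B1->T, B3->T, B5->E, B4->F, B7->T; outcomes B1=T, B2=S, B3=T, B4=F, B5=E, B7=T
input #2, t=0, x=15: events B2->S, B1->T, B3->T, B5->S, B4->F, B7->F; outcomes B1=T, B2=S, B3=T, B4=F, B5=S, B7=F
input #3, t=-2, x=16: events B2->S, B1->T, B3->T, B5->S, B4->F, B7->F; outcomes B1=T, B2=S, B3=T, B4=F, B5=S, B7=F
input #4, t=3, x=8: events B2->S, B1->T, B3->F, B5->E, B4->F, B7->F; outcomes B1=T, B2=S, B3=F, B4=F, B5=E, B7=F
input #5, t=-1, x=4: events B2->S, B1->T, B3->F, B5->E, B4->T, B6->T; outcomes B1=T, B2=S, B3=F, B4=T, B5=E, B6=T
input #6, t=-4, x=6: events B2->E, B1->F, B3->F, B5->E, B4->F, B7->T; outcomes B1=F, B2=E, B3=F, B4=F, B5=E, B7=T
union over all inputs: B1=T, B1=F, B2=S, B2=E, B3=T, B3=F, B4=T, B4=F, B5=S, B5=E, B6=T, B7=T, B7=F (13 outcomes)
every size-1 subset falls short of the 13 outcomes (best: 6/13)
every size-2 subset falls short of the 13 outcomes (best: 11/13)
size 3: inputs {2, 5, 6} cover all 13 outcomes, and no lexicographically smaller subset of this size does
Answer: 2, 5, 6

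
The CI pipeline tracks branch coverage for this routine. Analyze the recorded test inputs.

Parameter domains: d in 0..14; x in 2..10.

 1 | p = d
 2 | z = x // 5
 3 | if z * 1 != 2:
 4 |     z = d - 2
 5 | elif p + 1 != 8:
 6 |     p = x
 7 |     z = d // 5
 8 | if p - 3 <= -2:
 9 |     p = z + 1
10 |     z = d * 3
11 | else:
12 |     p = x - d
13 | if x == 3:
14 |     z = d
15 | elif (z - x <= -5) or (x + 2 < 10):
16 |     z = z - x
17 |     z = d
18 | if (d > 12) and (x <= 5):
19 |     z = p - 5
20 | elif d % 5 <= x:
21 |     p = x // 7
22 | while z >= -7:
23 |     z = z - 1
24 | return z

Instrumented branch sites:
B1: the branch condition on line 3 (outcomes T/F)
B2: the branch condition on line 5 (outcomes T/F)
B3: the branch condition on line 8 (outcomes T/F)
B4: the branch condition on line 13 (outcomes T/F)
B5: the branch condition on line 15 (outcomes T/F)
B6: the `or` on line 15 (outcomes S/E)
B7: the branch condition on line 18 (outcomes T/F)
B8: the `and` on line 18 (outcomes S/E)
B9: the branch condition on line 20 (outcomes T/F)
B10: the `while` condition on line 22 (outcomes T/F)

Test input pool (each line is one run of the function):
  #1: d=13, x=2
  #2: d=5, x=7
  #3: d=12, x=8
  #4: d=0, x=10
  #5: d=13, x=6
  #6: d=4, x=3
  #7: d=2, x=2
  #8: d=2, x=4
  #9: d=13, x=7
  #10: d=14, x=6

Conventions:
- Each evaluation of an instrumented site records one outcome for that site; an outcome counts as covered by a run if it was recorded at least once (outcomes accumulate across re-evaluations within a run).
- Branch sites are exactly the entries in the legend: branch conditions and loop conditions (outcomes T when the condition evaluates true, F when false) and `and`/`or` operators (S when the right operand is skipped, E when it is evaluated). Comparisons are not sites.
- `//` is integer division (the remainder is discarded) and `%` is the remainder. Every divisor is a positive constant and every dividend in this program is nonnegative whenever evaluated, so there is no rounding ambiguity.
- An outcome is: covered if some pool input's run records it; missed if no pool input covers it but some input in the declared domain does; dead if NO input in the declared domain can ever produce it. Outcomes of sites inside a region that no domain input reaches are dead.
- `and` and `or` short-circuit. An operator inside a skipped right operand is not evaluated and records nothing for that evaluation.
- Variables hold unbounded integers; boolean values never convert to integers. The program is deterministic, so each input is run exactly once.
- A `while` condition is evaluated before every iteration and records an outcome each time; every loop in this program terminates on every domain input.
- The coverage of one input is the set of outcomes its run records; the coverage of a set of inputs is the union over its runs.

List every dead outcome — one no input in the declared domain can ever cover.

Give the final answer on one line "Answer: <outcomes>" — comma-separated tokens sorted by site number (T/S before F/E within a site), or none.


exhaustive pass over the 135-input domain:
  reachable outcomes have witnesses, e.g. B1=T (e.g. d=0, x=2), B1=F (e.g. d=0, x=10), B2=T (e.g. d=0, x=10), B2=F (e.g. d=7, x=10)
Answer: none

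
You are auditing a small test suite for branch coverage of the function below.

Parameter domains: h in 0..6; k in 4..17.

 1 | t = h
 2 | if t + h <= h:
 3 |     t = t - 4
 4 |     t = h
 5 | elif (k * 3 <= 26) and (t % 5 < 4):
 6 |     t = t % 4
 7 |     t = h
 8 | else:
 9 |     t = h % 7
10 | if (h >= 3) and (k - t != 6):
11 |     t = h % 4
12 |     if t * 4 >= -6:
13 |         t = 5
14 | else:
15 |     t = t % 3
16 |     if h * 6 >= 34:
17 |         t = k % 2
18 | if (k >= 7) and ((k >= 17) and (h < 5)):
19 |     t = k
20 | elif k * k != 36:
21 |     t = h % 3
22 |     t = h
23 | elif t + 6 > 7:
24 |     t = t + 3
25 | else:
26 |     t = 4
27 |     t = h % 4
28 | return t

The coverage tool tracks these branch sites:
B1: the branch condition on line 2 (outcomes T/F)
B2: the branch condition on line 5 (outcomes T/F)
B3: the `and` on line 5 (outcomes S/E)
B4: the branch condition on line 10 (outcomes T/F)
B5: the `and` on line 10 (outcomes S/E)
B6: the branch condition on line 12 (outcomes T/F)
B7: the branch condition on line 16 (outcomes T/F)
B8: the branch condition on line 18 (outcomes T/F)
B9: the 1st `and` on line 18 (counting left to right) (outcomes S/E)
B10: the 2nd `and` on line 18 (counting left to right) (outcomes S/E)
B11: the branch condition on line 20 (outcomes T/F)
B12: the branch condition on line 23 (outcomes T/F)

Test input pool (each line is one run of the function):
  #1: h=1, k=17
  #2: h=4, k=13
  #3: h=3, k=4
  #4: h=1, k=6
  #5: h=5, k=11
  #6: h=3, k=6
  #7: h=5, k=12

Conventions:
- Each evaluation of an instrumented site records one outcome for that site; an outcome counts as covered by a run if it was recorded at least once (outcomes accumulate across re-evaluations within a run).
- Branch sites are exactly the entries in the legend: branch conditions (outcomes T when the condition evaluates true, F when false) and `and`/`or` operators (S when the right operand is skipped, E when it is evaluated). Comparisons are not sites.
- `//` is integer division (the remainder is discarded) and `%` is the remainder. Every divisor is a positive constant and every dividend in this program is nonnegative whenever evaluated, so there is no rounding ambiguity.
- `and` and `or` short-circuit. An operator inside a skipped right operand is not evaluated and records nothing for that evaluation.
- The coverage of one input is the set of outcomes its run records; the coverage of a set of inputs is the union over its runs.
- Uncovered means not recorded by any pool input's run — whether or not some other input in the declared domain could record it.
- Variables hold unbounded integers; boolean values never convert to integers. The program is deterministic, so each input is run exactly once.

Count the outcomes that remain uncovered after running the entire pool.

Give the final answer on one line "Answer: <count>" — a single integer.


run #1 (h=1, k=17) records B1=F, B2=F, B3=S, B4=F, B5=S, B7=F, B8=T, B9=E, B10=E
run #2 (h=4, k=13) records B1=F, B2=F, B3=S, B4=T, B5=E, B6=T, B8=F, B9=E, B10=S, B11=T
run #3 (h=3, k=4) records B1=F, B2=T, B3=E, B4=T, B5=E, B6=T, B8=F, B9=S, B11=T
run #4 (h=1, k=6) records B1=F, B2=T, B3=E, B4=F, B5=S, B7=F, B8=F, B9=S, B11=F, B12=F
run #5 (h=5, k=11) records B1=F, B2=F, B3=S, B4=F, B5=E, B7=F, B8=F, B9=E, B10=S, B11=T
run #6 (h=3, k=6) records B1=F, B2=T, B3=E, B4=T, B5=E, B6=T, B8=F, B9=S, B11=F, B12=T
run #7 (h=5, k=12) records B1=F, B2=F, B3=S, B4=T, B5=E, B6=T, B8=F, B9=E, B10=S, B11=T
union over the pool: B1=F, B2=T, B2=F, B3=S, B3=E, B4=T, B4=F, B5=S, B5=E, B6=T, B7=F, B8=T, B8=F, B9=S, B9=E, B10=S, B10=E, B11=T, B11=F, B12=T, B12=F
uncovered (3 of 24): B1=T, B6=F, B7=T
Answer: 3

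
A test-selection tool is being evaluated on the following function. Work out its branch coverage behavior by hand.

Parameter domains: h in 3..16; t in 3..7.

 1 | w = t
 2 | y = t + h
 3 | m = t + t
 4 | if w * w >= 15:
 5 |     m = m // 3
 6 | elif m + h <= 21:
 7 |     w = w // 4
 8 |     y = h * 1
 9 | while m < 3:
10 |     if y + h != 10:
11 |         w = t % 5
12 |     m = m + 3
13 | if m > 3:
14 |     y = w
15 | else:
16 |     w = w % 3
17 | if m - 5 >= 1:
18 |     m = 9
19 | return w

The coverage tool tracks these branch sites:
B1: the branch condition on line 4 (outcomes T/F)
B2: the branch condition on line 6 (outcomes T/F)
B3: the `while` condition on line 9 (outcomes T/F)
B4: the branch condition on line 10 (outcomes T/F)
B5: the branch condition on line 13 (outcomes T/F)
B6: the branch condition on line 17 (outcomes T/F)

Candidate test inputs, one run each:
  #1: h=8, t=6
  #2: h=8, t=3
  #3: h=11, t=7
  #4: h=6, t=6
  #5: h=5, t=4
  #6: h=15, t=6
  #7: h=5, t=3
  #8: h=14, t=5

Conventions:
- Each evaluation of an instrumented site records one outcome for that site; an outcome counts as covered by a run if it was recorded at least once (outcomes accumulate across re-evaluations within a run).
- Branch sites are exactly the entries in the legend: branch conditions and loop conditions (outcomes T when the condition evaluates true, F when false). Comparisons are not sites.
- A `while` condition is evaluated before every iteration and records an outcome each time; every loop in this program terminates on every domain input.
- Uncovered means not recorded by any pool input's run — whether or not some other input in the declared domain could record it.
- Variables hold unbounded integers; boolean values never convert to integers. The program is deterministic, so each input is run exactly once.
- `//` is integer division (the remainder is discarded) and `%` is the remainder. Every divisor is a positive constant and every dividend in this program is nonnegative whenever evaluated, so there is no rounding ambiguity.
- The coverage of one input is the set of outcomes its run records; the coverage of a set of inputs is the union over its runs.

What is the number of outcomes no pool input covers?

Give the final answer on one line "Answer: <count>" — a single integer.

run #1 (h=8, t=6) runs B1->T, B3->F, B5->T, B6->F; records B1=T, B3=F, B5=T, B6=F
run #2 (h=8, t=3) runs B1->F, B2->T, B3->F, B5->T, B6->T; records B1=F, B2=T, B3=F, B5=T, B6=T
run #3 (h=11, t=7) runs B1->T, B3->F, B5->T, B6->F; records B1=T, B3=F, B5=T, B6=F
run #4 (h=6, t=6) runs B1->T, B3->F, B5->T, B6->F; records B1=T, B3=F, B5=T, B6=F
run #5 (h=5, t=4) runs B1->T, B3->T, B4->T, B3->F, B5->T, B6->F; records B1=T, B3=T, B3=F, B4=T, B5=T, B6=F
run #6 (h=15, t=6) runs B1->T, B3->F, B5->T, B6->F; records B1=T, B3=F, B5=T, B6=F
run #7 (h=5, t=3) runs B1->F, B2->T, B3->F, B5->T, B6->T; records B1=F, B2=T, B3=F, B5=T, B6=T
run #8 (h=14, t=5) runs B1->T, B3->F, B5->F, B6->F; records B1=T, B3=F, B5=F, B6=F
union over the pool: B1=T, B1=F, B2=T, B3=T, B3=F, B4=T, B5=T, B5=F, B6=T, B6=F
uncovered (2 of 12): B2=F, B4=F

Answer: 2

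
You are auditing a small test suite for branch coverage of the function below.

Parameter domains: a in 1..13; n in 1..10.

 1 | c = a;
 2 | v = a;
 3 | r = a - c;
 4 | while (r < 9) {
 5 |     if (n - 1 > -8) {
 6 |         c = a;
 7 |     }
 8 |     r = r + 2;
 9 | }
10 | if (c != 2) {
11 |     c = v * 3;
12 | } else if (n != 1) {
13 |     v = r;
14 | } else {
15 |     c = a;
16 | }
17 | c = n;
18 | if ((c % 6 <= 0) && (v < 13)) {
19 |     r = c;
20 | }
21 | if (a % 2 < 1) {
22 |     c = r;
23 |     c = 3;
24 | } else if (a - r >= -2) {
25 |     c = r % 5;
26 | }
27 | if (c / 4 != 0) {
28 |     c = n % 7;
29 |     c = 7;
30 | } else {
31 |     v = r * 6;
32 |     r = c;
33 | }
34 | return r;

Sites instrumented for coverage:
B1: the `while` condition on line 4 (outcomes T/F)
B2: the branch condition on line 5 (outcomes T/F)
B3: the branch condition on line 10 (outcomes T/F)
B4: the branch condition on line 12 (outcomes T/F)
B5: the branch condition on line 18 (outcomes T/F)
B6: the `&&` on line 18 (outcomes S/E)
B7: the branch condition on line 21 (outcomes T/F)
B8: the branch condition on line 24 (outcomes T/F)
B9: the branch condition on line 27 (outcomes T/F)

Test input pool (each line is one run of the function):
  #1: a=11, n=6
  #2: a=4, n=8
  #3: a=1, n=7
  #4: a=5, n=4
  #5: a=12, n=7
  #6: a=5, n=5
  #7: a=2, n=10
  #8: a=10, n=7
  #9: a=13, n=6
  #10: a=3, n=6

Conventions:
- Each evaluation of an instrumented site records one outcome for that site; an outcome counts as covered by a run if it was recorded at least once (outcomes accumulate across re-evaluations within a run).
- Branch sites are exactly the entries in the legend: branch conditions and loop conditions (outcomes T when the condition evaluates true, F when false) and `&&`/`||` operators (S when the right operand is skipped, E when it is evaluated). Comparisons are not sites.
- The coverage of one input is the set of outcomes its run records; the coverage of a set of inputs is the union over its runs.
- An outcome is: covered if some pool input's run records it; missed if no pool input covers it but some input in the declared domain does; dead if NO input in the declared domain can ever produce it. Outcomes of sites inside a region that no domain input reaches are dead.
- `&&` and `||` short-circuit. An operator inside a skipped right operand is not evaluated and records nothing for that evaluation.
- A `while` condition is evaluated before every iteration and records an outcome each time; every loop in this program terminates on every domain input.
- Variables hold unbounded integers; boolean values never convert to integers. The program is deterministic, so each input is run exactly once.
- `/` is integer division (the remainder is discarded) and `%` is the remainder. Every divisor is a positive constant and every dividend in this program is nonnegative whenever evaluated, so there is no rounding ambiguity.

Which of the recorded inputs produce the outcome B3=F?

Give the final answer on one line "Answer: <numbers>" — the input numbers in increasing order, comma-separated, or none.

input #1 (a=11, n=6): never hits B3=F
input #2 (a=4, n=8): never hits B3=F
input #3 (a=1, n=7): never hits B3=F
input #4 (a=5, n=4): never hits B3=F
input #5 (a=12, n=7): never hits B3=F
input #6 (a=5, n=5): never hits B3=F
input #7 (a=2, n=10): hits B3=F
input #8 (a=10, n=7): never hits B3=F
input #9 (a=13, n=6): never hits B3=F
input #10 (a=3, n=6): never hits B3=F

Answer: 7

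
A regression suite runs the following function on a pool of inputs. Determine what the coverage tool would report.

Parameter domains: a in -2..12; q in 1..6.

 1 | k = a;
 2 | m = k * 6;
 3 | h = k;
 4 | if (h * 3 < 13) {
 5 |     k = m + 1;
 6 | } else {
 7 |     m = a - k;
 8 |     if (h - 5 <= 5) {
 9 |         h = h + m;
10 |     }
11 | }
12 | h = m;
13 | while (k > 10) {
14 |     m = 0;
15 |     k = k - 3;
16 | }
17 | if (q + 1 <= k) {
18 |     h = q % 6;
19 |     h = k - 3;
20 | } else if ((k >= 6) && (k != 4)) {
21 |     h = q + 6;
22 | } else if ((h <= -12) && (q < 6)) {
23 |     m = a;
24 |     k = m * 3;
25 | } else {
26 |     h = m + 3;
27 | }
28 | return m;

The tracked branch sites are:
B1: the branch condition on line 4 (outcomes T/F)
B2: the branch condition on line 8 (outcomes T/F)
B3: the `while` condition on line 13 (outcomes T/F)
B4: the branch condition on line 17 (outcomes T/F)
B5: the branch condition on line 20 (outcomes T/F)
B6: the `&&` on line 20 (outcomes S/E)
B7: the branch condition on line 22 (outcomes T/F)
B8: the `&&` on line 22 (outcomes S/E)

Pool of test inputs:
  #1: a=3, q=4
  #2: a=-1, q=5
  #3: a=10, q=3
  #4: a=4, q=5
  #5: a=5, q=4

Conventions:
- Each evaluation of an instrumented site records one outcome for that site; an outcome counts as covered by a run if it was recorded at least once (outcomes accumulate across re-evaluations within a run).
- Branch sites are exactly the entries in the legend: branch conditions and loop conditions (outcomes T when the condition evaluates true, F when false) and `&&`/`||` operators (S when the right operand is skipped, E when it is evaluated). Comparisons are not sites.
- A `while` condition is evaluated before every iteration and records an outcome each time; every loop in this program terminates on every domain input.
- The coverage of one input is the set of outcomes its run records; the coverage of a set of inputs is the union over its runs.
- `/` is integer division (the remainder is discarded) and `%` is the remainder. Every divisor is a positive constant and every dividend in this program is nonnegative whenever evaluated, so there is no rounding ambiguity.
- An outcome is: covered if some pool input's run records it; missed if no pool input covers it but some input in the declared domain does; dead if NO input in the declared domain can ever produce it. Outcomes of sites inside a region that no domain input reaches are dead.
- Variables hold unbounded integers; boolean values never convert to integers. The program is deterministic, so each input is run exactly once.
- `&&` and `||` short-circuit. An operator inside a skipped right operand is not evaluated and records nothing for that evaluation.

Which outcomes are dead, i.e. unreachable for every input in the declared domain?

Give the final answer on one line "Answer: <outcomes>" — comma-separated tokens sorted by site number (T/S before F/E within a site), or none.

sweeping the full domain (90 inputs) for each outcome:
  reachable outcomes have witnesses, e.g. B1=T (e.g. a=-2, q=1), B1=F (e.g. a=5, q=1), B2=T (e.g. a=5, q=1), B2=F (e.g. a=11, q=1)

Answer: none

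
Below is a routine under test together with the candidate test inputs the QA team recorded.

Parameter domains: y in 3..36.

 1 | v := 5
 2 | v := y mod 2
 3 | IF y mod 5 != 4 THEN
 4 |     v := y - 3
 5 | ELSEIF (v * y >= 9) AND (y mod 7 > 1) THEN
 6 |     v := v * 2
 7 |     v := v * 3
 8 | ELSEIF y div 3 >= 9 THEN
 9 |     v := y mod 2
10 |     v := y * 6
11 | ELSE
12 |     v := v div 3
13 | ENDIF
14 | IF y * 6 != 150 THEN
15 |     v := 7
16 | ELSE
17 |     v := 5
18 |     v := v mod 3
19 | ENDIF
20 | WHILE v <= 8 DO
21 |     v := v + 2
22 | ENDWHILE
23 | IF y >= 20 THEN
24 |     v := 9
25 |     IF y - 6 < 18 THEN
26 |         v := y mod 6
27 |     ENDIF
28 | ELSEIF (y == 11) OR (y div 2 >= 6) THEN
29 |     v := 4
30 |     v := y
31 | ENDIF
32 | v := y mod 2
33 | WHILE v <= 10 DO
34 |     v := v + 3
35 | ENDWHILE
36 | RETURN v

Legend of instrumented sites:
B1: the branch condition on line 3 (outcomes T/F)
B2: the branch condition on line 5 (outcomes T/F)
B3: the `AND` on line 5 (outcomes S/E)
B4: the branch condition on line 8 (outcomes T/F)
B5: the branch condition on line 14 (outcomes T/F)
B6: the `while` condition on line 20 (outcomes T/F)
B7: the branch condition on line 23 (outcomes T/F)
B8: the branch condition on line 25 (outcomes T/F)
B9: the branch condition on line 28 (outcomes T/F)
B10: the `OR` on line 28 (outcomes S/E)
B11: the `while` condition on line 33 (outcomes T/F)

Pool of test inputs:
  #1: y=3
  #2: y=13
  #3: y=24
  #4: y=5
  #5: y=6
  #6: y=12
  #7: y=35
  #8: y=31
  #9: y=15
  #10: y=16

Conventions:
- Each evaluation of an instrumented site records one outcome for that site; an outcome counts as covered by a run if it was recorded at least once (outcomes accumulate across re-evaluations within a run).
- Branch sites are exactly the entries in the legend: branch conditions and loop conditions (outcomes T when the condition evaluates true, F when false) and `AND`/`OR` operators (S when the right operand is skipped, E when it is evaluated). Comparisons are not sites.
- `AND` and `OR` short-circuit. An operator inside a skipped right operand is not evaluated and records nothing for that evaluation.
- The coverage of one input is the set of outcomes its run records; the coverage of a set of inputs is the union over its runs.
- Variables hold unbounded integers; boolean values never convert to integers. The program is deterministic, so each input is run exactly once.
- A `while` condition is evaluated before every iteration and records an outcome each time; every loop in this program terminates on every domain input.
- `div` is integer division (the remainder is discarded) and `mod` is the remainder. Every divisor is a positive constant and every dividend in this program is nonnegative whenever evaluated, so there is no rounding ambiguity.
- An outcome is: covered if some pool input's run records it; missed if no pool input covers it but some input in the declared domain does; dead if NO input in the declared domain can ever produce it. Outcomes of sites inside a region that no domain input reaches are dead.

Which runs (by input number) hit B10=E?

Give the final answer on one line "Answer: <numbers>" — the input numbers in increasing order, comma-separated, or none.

input #1 (y=3): covers B10=E
input #2 (y=13): covers B10=E
input #3 (y=24): misses B10=E
input #4 (y=5): covers B10=E
input #5 (y=6): covers B10=E
input #6 (y=12): covers B10=E
input #7 (y=35): misses B10=E
input #8 (y=31): misses B10=E
input #9 (y=15): covers B10=E
input #10 (y=16): covers B10=E

Answer: 1, 2, 4, 5, 6, 9, 10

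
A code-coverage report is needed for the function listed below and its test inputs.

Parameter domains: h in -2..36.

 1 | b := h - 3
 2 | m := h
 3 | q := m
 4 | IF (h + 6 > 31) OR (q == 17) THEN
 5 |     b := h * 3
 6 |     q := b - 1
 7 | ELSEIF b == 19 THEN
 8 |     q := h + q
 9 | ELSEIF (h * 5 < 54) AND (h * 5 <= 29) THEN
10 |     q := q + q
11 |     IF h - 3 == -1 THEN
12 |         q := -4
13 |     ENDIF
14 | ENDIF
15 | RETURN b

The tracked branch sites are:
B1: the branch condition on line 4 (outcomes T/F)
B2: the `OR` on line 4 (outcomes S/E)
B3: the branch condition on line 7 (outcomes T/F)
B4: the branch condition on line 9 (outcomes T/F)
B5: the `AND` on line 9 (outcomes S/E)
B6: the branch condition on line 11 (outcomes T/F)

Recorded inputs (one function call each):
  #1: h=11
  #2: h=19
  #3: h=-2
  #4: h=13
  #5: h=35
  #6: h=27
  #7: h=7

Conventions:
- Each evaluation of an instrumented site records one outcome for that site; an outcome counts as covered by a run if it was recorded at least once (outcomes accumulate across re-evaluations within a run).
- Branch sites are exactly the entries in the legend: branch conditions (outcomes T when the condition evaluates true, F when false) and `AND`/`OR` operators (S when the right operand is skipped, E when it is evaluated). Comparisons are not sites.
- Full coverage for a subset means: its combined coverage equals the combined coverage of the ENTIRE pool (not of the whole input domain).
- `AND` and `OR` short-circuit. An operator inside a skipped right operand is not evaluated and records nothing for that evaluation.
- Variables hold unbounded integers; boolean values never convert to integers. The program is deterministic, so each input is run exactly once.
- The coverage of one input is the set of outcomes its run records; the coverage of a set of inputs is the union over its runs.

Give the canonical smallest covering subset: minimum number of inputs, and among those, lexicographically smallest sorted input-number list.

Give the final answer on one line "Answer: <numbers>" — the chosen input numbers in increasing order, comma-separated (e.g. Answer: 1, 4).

input #1 (h=11): events B2->E, B1->F, B3->F, B5->S, B4->F; covers B1=F, B2=E, B3=F, B4=F, B5=S
input #2 (h=19): events B2->E, B1->F, B3->F, B5->S, B4->F; covers B1=F, B2=E, B3=F, B4=F, B5=S
input #3 (h=-2): events B2->E, B1->F, B3->F, B5->E, B4->T, B6->F; covers B1=F, B2=E, B3=F, B4=T, B5=E, B6=F
input #4 (h=13): events B2->E, B1->F, B3->F, B5->S, B4->F; covers B1=F, B2=E, B3=F, B4=F, B5=S
input #5 (h=35): events B2->S, B1->T; covers B1=T, B2=S
input #6 (h=27): events B2->S, B1->T; covers B1=T, B2=S
input #7 (h=7): events B2->E, B1->F, B3->F, B5->E, B4->F; covers B1=F, B2=E, B3=F, B4=F, B5=E
union over all inputs: B1=T, B1=F, B2=S, B2=E, B3=F, B4=T, B4=F, B5=S, B5=E, B6=F (10 outcomes)
no size-1 subset reaches all 10 outcomes (best union: 6/10)
no size-2 subset reaches all 10 outcomes (best union: 8/10)
size 3: inputs {1, 3, 5} cover all 10 outcomes, and no lexicographically smaller subset of this size does

Answer: 1, 3, 5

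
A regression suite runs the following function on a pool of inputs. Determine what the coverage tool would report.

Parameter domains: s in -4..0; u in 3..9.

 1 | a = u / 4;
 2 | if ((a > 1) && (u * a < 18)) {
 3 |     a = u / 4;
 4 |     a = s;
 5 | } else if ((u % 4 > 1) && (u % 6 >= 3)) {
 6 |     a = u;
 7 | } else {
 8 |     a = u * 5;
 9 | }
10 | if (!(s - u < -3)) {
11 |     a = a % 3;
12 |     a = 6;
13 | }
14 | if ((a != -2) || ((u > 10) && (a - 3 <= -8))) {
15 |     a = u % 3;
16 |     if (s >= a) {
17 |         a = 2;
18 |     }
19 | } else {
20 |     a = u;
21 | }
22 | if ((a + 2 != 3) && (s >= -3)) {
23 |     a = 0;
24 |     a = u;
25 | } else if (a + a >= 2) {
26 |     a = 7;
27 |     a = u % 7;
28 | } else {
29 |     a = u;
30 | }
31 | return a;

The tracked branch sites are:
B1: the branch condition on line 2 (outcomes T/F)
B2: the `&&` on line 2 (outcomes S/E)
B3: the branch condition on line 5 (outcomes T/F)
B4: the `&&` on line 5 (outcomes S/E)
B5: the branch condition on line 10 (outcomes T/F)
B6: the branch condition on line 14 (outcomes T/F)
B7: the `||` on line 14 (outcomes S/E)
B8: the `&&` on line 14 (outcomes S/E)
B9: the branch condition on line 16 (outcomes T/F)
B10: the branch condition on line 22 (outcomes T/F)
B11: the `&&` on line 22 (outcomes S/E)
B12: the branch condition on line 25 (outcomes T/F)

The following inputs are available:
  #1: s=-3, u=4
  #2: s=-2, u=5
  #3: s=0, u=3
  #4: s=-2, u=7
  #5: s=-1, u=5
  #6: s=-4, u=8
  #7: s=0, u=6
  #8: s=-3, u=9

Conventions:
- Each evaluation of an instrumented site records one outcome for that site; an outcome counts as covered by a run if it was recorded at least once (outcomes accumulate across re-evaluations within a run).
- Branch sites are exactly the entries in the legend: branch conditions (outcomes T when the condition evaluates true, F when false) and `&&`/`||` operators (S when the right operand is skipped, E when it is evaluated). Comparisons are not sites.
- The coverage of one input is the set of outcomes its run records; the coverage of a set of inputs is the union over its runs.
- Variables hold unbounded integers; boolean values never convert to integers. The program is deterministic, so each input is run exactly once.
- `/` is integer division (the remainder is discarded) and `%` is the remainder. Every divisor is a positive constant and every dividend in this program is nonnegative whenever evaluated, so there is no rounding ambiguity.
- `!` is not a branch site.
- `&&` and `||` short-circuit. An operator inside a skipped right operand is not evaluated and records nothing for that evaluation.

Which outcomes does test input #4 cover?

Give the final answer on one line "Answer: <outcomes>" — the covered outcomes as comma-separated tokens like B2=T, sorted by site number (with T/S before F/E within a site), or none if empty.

Event log for input #4 (s=-2, u=7):
  B2->S, B1->F, B4->E, B3->F, B5->F, B7->S, B6->T, B9->F, B11->S, B10->F
  B12->T
as a set, this run covers: B1=F, B2=S, B3=F, B4=E, B5=F, B6=T, B7=S, B9=F, B10=F, B11=S, B12=T

Answer: B1=F, B2=S, B3=F, B4=E, B5=F, B6=T, B7=S, B9=F, B10=F, B11=S, B12=T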